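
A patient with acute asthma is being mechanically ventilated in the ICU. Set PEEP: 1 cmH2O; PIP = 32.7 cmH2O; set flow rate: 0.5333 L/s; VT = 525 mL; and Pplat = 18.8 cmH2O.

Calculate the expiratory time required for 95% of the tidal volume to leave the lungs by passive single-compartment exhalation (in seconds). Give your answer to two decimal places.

2.30

R = (PIP − Pplat)/V̇ = (32.7 − 18.8) / 0.5333 = 13.9/0.5333 = 26.064 cmH2O·s/L.
C = Vt/(Pplat − PEEP) = 525.0 / (18.8 − 1) = 525.0/17.8 = 29.494 mL/cmH2O.
τ = R × C = 26.064 × 0.02949 L/cmH2O = 0.7686 s.
t = −τ·ln(1 − 0.95) = −0.7686·ln(0.05) = 2.303 s.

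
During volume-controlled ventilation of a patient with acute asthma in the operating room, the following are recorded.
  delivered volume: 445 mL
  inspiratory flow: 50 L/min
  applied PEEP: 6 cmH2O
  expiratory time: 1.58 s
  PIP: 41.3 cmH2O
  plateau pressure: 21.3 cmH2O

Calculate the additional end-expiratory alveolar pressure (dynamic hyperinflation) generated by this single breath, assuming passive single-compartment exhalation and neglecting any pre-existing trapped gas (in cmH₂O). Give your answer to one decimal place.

Flow: 50 L/min ÷ 60 = 0.8333 L/s.
R = (PIP − Pplat)/V̇ = (41.3 − 21.3) / 0.8333 = 20.0/0.8333 = 24.001 cmH2O·s/L.
C = Vt/(Pplat − PEEP) = 445.0 / (21.3 − 6) = 445.0/15.3 = 29.085 mL/cmH2O.
τ = R × C = 24.001 × 0.02909 L/cmH2O = 0.6982 s.
Fraction remaining = e^(−Te/τ) = e^(−1.58/0.6982) = 0.104; trapped volume = 445.0 × 0.104 = 46.28 mL.
Additional alveolar pressure from trapping ≈ V_trapped / C = 46.28 / 29.085 = 1.591 cmH2O.

1.6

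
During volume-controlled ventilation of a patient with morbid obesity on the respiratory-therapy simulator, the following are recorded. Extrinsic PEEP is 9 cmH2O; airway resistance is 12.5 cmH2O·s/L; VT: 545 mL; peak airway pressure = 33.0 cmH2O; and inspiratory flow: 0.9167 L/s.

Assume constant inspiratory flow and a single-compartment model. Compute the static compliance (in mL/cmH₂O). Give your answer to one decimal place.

Equation of motion (constant flow): PIP = Vt/C + R·V̇ + PEEP.
Vt/C = PIP − R·V̇ − PEEP = 33.0 − 12.5×0.9167 − 9 = 33.0 − 11.459 − 9 = 12.541 cmH2O.
C = Vt / 12.541 = 545 / 12.541 = 43.457 mL/cmH2O.

43.5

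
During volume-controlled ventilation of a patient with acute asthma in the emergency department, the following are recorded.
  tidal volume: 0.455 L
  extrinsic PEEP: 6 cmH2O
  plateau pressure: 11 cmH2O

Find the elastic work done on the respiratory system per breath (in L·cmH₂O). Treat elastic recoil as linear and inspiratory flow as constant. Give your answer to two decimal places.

1.14

Elastic work ≈ ½ × (Pplat − PEEP) × Vt = 0.5 × (11 − 6) × 0.455 L = 0.5 × 5.0 × 0.455 = 1.138 L·cmH2O.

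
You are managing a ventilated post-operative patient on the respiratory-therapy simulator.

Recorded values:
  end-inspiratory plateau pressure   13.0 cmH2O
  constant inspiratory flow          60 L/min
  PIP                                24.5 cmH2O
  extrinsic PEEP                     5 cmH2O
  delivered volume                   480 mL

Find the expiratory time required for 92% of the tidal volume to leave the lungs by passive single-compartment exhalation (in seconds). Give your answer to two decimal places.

Flow: 60 L/min ÷ 60 = 1 L/s.
R = (PIP − Pplat)/V̇ = (24.5 − 13.0) / 1 = 11.5/1 = 11.5 cmH2O·s/L.
C = Vt/(Pplat − PEEP) = 480.0 / (13.0 − 5) = 480.0/8.0 = 60.0 mL/cmH2O.
τ = R × C = 11.5 × 0.06 L/cmH2O = 0.69 s.
t = −τ·ln(1 − 0.92) = −0.69·ln(0.08) = 1.743 s.

1.74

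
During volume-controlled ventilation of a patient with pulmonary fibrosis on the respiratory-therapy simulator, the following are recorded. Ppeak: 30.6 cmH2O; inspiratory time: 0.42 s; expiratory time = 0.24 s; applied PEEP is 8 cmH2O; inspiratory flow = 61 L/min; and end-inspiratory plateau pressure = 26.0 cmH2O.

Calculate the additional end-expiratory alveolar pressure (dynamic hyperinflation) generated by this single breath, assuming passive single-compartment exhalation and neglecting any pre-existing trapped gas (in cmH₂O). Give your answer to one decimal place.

Flow: 61 L/min ÷ 60 = 1.0167 L/s.
Vt = flow × Ti = 1.0167 L/s × 0.42 s × 1000 mL/L = 427.01 mL.
R = (PIP − Pplat)/V̇ = (30.6 − 26.0) / 1.0167 = 4.6/1.0167 = 4.524 cmH2O·s/L.
C = Vt/(Pplat − PEEP) = 427.01 / (26.0 − 8) = 427.01/18.0 = 23.723 mL/cmH2O.
τ = R × C = 4.524 × 0.02372 L/cmH2O = 0.1073 s.
Fraction remaining = e^(−Te/τ) = e^(−0.24/0.1073) = 0.1068; trapped volume = 427.01 × 0.1068 = 45.605 mL.
Additional alveolar pressure from trapping ≈ V_trapped / C = 45.605 / 23.723 = 1.922 cmH2O.

1.9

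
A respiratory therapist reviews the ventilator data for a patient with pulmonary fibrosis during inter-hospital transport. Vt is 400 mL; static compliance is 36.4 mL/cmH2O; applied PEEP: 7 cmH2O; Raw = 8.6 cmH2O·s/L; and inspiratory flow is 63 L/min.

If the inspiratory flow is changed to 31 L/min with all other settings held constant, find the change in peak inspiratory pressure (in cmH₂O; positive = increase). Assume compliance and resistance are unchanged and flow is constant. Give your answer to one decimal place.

Flow: 63 L/min ÷ 60 = 1.05 L/s.
New flow: 31 L/min ÷ 60 = 0.5167 L/s.
PIP = Vt/C + R·V̇ + PEEP (constant-flow equation of motion).
Only the resistive term changes: ΔPIP = R × ΔV̇ = 8.6 × (0.5167 − 1.05) = 8.6 × -0.5333 = -4.586 cmH2O.

-4.6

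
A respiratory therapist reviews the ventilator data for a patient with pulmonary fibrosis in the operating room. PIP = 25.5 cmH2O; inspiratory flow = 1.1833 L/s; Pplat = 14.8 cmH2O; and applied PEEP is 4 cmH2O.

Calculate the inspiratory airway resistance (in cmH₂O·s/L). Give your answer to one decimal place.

Raw = (PIP − Pplat) / flow = (25.5 − 14.8) / 1.1833 = 10.7 / 1.1833 = 9.043 cmH2O·s/L.

9.0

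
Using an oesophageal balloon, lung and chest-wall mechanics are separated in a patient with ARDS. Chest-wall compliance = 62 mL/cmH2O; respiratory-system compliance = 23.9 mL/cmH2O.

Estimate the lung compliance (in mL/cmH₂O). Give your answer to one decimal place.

38.9

1/CL = 1/Crs − 1/Ccw.
1/CL = 1/23.9 − 1/62 = 0.02571.
CL = 38.895 mL/cmH2O.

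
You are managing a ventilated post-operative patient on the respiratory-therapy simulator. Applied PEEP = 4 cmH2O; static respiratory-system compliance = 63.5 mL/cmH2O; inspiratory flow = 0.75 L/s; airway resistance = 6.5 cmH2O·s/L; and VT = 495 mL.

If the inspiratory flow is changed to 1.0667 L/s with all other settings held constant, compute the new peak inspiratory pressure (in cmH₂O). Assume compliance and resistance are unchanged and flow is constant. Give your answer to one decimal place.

PIP = Vt/C + R·V̇ + PEEP (constant-flow equation of motion).
Only the resistive term changes: ΔPIP = R × ΔV̇ = 6.5 × (1.0667 − 0.75) = 6.5 × 0.3167 = 2.059 cmH2O.
Original PIP = 495/63.5 + 6.5×0.75 + 4 = 16.67 cmH2O; new PIP = 16.67 + (2.059) = 18.729 cmH2O.

18.7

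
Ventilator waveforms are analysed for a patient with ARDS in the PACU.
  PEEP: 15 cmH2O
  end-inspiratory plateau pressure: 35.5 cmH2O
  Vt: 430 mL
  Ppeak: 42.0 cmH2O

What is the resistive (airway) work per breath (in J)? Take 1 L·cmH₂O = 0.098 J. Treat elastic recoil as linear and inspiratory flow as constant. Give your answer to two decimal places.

With constant inspiratory flow the resistive pressure is constant at PIP − Pplat = 42.0 − 35.5 = 6.5 cmH2O, so resistive work = 6.5 × 0.430 = 2.795 L·cmH2O.
× 0.098 J/(L·cmH2O) → 0.2739 J.

0.27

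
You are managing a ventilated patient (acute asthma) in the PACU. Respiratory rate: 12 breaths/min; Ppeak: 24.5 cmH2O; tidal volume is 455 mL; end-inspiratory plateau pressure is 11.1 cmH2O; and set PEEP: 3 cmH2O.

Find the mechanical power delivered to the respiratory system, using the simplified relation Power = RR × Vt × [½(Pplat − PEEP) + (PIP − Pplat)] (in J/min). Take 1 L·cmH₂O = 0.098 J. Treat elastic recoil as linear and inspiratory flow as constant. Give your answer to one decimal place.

Per-breath work = Vt × [½(Pplat−PEEP) + (PIP−Pplat)] = 0.455 × [0.5×8.1 + 13.4] = 0.455 × 17.45 = 7.94 L·cmH2O.
Power = 12 × 7.94 = 95.28 L·cmH2O/min.
× 0.098 J/(L·cmH2O) → 9.337 J/min.

9.3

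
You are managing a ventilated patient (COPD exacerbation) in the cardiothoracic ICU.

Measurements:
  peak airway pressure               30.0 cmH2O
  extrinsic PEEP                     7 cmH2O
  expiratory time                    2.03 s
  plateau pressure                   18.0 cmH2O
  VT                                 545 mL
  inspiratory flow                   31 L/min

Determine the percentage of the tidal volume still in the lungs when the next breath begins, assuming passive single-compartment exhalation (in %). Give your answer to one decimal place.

Flow: 31 L/min ÷ 60 = 0.5167 L/s.
R = (PIP − Pplat)/V̇ = (30.0 − 18.0) / 0.5167 = 12.0/0.5167 = 23.224 cmH2O·s/L.
C = Vt/(Pplat − PEEP) = 545.0 / (18.0 − 7) = 545.0/11.0 = 49.545 mL/cmH2O.
τ = R × C = 23.224 × 0.04955 L/cmH2O = 1.151 s.
Fraction remaining at end-expiration = e^(−Te/τ) = e^(−2.03/1.151) = 0.1714 → 17.14%.

17.1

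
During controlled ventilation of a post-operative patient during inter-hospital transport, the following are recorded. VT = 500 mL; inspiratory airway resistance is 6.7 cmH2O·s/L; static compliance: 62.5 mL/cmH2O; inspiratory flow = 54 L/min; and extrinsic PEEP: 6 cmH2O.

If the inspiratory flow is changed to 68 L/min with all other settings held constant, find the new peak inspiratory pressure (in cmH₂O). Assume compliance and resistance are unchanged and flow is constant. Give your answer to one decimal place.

Flow: 54 L/min ÷ 60 = 0.9 L/s.
New flow: 68 L/min ÷ 60 = 1.1333 L/s.
PIP = Vt/C + R·V̇ + PEEP (constant-flow equation of motion).
Only the resistive term changes: ΔPIP = R × ΔV̇ = 6.7 × (1.1333 − 0.9) = 6.7 × 0.2333 = 1.563 cmH2O.
Original PIP = 500/62.5 + 6.7×0.9 + 6 = 20.03 cmH2O; new PIP = 20.03 + (1.563) = 21.593 cmH2O.

21.6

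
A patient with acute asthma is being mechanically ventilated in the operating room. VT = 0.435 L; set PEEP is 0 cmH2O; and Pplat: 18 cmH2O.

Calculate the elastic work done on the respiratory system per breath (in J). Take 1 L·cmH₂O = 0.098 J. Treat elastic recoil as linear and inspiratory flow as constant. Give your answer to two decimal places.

Elastic work ≈ ½ × (Pplat − PEEP) × Vt = 0.5 × (18 − 0) × 0.435 L = 0.5 × 18.0 × 0.435 = 3.915 L·cmH2O.
× 0.098 J/(L·cmH2O) → 0.3837 J.

0.38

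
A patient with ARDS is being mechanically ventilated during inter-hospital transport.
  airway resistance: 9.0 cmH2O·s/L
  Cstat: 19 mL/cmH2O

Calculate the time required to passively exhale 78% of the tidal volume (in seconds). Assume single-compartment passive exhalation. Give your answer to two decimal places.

0.26

τ = R × C = 9.0 × 19 mL/cmH2O = 9.0 × 0.019 L/cmH2O = 0.171 s.
Exhaled fraction f = 1 − e^(−t/τ) → t = −τ·ln(1 − f) = −0.171·ln(0.22) = 0.2589 s.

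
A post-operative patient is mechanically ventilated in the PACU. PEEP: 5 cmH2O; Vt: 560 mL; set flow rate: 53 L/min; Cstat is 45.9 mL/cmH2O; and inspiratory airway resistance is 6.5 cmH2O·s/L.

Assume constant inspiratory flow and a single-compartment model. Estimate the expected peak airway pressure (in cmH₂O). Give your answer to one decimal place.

Flow: 53 L/min ÷ 60 = 0.8833 L/s.
Equation of motion (constant flow): PIP = Vt/C + R·V̇ + PEEP.
PIP = 560/45.9 + 6.5×0.8833 + 5 = 12.2 + 5.741 + 5 = 22.941 cmH2O.

22.9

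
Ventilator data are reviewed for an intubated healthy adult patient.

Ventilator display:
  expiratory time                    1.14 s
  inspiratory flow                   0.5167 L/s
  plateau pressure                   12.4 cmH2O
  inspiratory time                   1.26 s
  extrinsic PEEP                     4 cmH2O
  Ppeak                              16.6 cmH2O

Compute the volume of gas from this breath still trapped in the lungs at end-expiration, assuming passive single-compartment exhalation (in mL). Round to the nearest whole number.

107

Vt = flow × Ti = 0.5167 L/s × 1.26 s × 1000 mL/L = 651.04 mL.
R = (PIP − Pplat)/V̇ = (16.6 − 12.4) / 0.5167 = 4.2/0.5167 = 8.129 cmH2O·s/L.
C = Vt/(Pplat − PEEP) = 651.04 / (12.4 − 4) = 651.04/8.4 = 77.505 mL/cmH2O.
τ = R × C = 8.129 × 0.07751 L/cmH2O = 0.6301 s.
Fraction remaining = e^(−Te/τ) = e^(−1.14/0.6301) = 0.1638.
Trapped volume = 651.04 × 0.1638 = 106.64 mL.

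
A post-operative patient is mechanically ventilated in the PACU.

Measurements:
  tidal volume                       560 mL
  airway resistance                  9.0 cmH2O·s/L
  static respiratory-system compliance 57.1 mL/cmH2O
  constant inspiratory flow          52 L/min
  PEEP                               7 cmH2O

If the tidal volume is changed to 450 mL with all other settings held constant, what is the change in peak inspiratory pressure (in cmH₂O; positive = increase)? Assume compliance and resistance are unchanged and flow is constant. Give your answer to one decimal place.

-1.9

PIP = Vt/C + R·V̇ + PEEP (constant-flow equation of motion).
Only the elastic term changes: ΔPIP = ΔVt / C = (450 − 560) / 57.1 = -1.926 cmH2O.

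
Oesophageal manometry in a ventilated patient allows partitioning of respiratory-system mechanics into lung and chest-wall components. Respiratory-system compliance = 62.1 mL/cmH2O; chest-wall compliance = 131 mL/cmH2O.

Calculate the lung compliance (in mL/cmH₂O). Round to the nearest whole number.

1/CL = 1/Crs − 1/Ccw.
1/CL = 1/62.1 − 1/131 = 0.008469.
CL = 118.08 mL/cmH2O.

118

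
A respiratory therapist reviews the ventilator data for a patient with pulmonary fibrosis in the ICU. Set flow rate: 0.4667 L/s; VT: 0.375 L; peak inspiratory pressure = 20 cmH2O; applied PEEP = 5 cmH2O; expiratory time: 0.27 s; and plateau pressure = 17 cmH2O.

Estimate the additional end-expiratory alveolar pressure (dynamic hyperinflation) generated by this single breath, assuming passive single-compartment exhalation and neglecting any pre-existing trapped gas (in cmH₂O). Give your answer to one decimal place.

3.1

R = (PIP − Pplat)/V̇ = (20 − 17) / 0.4667 = 3.0/0.4667 = 6.428 cmH2O·s/L.
C = Vt/(Pplat − PEEP) = 375.0 / (17 − 5) = 375.0/12.0 = 31.25 mL/cmH2O.
τ = R × C = 6.428 × 0.03125 L/cmH2O = 0.2009 s.
Fraction remaining = e^(−Te/τ) = e^(−0.27/0.2009) = 0.2608; trapped volume = 375.0 × 0.2608 = 97.8 mL.
Additional alveolar pressure from trapping ≈ V_trapped / C = 97.8 / 31.25 = 3.13 cmH2O.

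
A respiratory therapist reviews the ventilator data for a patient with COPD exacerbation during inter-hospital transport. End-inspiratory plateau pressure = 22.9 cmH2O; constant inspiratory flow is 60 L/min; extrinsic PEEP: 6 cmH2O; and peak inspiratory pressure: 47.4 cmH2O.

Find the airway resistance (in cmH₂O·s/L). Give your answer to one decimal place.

24.5

Flow: 60 L/min ÷ 60 = 1 L/s.
Raw = (PIP − Pplat) / flow = (47.4 − 22.9) / 1 = 24.5 / 1 = 24.5 cmH2O·s/L.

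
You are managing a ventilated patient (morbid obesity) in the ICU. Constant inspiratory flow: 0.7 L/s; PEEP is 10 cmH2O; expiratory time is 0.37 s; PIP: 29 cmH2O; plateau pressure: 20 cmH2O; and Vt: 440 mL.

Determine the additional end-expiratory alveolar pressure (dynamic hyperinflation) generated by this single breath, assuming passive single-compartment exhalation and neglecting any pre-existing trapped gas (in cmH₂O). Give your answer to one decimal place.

5.2

R = (PIP − Pplat)/V̇ = (29 − 20) / 0.7 = 9.0/0.7 = 12.857 cmH2O·s/L.
C = Vt/(Pplat − PEEP) = 440.0 / (20 − 10) = 440.0/10.0 = 44.0 mL/cmH2O.
τ = R × C = 12.857 × 0.044 L/cmH2O = 0.5657 s.
Fraction remaining = e^(−Te/τ) = e^(−0.37/0.5657) = 0.5199; trapped volume = 440.0 × 0.5199 = 228.76 mL.
Additional alveolar pressure from trapping ≈ V_trapped / C = 228.76 / 44.0 = 5.199 cmH2O.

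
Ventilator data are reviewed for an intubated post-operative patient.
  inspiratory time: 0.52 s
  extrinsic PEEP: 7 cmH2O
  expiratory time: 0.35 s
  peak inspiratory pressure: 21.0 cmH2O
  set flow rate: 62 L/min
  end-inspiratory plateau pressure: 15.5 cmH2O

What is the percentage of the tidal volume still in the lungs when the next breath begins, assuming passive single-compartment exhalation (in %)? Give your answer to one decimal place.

35.3

Flow: 62 L/min ÷ 60 = 1.0333 L/s.
Vt = flow × Ti = 1.0333 L/s × 0.52 s × 1000 mL/L = 537.32 mL.
R = (PIP − Pplat)/V̇ = (21.0 − 15.5) / 1.0333 = 5.5/1.0333 = 5.323 cmH2O·s/L.
C = Vt/(Pplat − PEEP) = 537.32 / (15.5 − 7) = 537.32/8.5 = 63.214 mL/cmH2O.
τ = R × C = 5.323 × 0.06321 L/cmH2O = 0.3365 s.
Fraction remaining at end-expiration = e^(−Te/τ) = e^(−0.35/0.3365) = 0.3534 → 35.34%.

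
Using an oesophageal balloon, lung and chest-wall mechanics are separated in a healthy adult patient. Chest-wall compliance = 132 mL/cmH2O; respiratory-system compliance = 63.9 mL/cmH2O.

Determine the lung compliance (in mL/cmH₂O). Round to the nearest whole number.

1/CL = 1/Crs − 1/Ccw.
1/CL = 1/63.9 − 1/132 = 0.008074.
CL = 123.85 mL/cmH2O.

124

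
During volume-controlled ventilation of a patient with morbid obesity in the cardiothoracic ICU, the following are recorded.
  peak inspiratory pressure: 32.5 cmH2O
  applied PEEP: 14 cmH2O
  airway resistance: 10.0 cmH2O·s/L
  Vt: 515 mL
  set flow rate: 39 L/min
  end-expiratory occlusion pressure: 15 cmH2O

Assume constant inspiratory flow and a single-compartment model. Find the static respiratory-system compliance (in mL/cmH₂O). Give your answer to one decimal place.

Flow: 39 L/min ÷ 60 = 0.65 L/s.
Total PEEP = 15 cmH2O (set 14 + intrinsic 1); this is the baseline alveolar pressure.
Equation of motion (constant flow): PIP = Vt/C + R·V̇ + PEEP.
Vt/C = PIP − R·V̇ − PEEP = 32.5 − 10.0×0.65 − 15 = 32.5 − 6.5 − 15 = 11.0 cmH2O.
C = Vt / 11.0 = 515 / 11.0 = 46.818 mL/cmH2O.

46.8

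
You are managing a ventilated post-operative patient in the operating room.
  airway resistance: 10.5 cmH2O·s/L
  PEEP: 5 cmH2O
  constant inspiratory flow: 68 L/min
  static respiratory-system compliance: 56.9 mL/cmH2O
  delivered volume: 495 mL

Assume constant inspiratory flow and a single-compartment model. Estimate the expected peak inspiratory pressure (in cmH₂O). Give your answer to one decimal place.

25.6

Flow: 68 L/min ÷ 60 = 1.1333 L/s.
Equation of motion (constant flow): PIP = Vt/C + R·V̇ + PEEP.
PIP = 495/56.9 + 10.5×1.1333 + 5 = 8.699 + 11.9 + 5 = 25.599 cmH2O.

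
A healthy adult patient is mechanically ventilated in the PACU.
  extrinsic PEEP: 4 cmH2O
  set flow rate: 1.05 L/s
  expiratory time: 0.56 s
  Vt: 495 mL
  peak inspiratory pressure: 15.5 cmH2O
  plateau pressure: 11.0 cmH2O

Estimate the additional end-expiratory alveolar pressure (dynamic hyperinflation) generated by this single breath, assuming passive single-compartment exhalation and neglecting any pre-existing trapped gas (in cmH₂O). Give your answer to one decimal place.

1.1

R = (PIP − Pplat)/V̇ = (15.5 − 11.0) / 1.05 = 4.5/1.05 = 4.286 cmH2O·s/L.
C = Vt/(Pplat − PEEP) = 495.0 / (11.0 − 4) = 495.0/7.0 = 70.714 mL/cmH2O.
τ = R × C = 4.286 × 0.07071 L/cmH2O = 0.3031 s.
Fraction remaining = e^(−Te/τ) = e^(−0.56/0.3031) = 0.1576; trapped volume = 495.0 × 0.1576 = 78.012 mL.
Additional alveolar pressure from trapping ≈ V_trapped / C = 78.012 / 70.714 = 1.103 cmH2O.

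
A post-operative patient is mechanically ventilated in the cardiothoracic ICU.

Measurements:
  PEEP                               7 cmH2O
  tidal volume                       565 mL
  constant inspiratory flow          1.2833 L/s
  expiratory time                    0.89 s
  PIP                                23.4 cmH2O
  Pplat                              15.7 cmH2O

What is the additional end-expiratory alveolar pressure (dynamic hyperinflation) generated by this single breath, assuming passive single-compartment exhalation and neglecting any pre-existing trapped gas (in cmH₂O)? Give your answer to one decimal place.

R = (PIP − Pplat)/V̇ = (23.4 − 15.7) / 1.2833 = 7.7/1.2833 = 6.0 cmH2O·s/L.
C = Vt/(Pplat − PEEP) = 565.0 / (15.7 − 7) = 565.0/8.7 = 64.943 mL/cmH2O.
τ = R × C = 6.0 × 0.06494 L/cmH2O = 0.3896 s.
Fraction remaining = e^(−Te/τ) = e^(−0.89/0.3896) = 0.1018; trapped volume = 565.0 × 0.1018 = 57.517 mL.
Additional alveolar pressure from trapping ≈ V_trapped / C = 57.517 / 64.943 = 0.8857 cmH2O.

0.9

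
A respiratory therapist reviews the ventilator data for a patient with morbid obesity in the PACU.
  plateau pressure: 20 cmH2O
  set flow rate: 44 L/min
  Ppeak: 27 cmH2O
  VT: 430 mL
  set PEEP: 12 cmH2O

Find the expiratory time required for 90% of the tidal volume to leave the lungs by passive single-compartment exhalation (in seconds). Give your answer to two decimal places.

1.18

Flow: 44 L/min ÷ 60 = 0.7333 L/s.
R = (PIP − Pplat)/V̇ = (27 − 20) / 0.7333 = 7.0/0.7333 = 9.546 cmH2O·s/L.
C = Vt/(Pplat − PEEP) = 430.0 / (20 − 12) = 430.0/8.0 = 53.75 mL/cmH2O.
τ = R × C = 9.546 × 0.05375 L/cmH2O = 0.5131 s.
t = −τ·ln(1 − 0.90) = −0.5131·ln(0.1) = 1.181 s.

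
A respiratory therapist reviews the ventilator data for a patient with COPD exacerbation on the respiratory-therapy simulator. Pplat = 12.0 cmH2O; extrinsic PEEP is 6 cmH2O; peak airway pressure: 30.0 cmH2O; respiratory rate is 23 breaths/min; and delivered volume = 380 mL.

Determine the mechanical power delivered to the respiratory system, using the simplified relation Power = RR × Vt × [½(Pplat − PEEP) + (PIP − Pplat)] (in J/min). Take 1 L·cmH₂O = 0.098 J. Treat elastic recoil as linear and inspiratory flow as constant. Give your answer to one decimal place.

Per-breath work = Vt × [½(Pplat−PEEP) + (PIP−Pplat)] = 0.380 × [0.5×6.0 + 18.0] = 0.380 × 21.0 = 7.98 L·cmH2O.
Power = 23 × 7.98 = 183.54 L·cmH2O/min.
× 0.098 J/(L·cmH2O) → 17.987 J/min.

18.0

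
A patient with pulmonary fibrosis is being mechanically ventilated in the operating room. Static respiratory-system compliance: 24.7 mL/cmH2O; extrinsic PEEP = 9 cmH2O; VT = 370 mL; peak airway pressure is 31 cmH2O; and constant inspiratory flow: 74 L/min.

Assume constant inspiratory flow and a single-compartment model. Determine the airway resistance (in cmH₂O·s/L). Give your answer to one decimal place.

5.7

Flow: 74 L/min ÷ 60 = 1.2333 L/s.
Equation of motion (constant flow): PIP = Vt/C + R·V̇ + PEEP.
R·V̇ = PIP − Vt/C − PEEP = 31 − 370/24.7 − 9 = 31 − 14.98 − 9 = 7.02 cmH2O.
R = 7.02 / 1.2333 = 5.692 cmH2O·s/L.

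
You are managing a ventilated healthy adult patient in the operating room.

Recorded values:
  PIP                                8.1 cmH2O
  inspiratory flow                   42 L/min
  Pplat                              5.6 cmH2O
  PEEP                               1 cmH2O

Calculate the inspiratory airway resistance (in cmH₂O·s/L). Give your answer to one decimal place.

3.6

Flow: 42 L/min ÷ 60 = 0.7 L/s.
Raw = (PIP − Pplat) / flow = (8.1 − 5.6) / 0.7 = 2.5 / 0.7 = 3.571 cmH2O·s/L.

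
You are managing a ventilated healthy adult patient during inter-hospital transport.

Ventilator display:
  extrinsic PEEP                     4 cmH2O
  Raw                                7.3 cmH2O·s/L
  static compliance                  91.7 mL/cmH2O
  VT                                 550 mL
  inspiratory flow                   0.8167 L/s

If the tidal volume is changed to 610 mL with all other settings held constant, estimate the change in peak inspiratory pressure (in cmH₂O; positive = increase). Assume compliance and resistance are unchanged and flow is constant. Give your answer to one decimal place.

PIP = Vt/C + R·V̇ + PEEP (constant-flow equation of motion).
Only the elastic term changes: ΔPIP = ΔVt / C = (610 − 550) / 91.7 = 0.6543 cmH2O.

0.7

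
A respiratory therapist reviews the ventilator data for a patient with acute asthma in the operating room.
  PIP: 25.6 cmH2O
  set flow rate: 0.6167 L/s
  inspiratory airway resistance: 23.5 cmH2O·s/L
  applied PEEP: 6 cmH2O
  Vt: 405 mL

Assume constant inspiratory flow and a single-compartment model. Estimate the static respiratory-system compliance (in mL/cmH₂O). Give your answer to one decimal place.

79.3

Equation of motion (constant flow): PIP = Vt/C + R·V̇ + PEEP.
Vt/C = PIP − R·V̇ − PEEP = 25.6 − 23.5×0.6167 − 6 = 25.6 − 14.492 − 6 = 5.108 cmH2O.
C = Vt / 5.108 = 405 / 5.108 = 79.287 mL/cmH2O.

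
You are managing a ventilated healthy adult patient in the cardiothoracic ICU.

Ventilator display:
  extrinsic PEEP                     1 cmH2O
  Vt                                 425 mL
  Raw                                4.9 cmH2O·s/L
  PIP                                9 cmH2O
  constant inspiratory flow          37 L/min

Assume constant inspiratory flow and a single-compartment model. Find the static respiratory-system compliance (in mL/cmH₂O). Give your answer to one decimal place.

Flow: 37 L/min ÷ 60 = 0.6167 L/s.
Equation of motion (constant flow): PIP = Vt/C + R·V̇ + PEEP.
Vt/C = PIP − R·V̇ − PEEP = 9 − 4.9×0.6167 − 1 = 9 − 3.022 − 1 = 4.978 cmH2O.
C = Vt / 4.978 = 425 / 4.978 = 85.376 mL/cmH2O.

85.4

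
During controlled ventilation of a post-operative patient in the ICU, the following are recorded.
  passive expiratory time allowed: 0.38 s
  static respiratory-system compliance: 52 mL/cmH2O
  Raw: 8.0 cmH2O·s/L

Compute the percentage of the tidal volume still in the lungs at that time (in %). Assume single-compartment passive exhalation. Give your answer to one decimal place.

τ = R × C = 8.0 × 52 mL/cmH2O = 8.0 × 0.052 L/cmH2O = 0.416 s.
Passive exhalation: V(t)/V₀ = e^(−t/τ) = e^(−0.38/0.416) = 0.4011.
Fraction remaining = 0.4011 → 40.11%.

40.1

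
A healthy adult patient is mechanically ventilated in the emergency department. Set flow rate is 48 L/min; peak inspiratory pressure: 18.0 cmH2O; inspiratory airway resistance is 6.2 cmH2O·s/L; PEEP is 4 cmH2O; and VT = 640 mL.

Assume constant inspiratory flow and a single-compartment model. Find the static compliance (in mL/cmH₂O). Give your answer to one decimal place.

70.8

Flow: 48 L/min ÷ 60 = 0.8 L/s.
Equation of motion (constant flow): PIP = Vt/C + R·V̇ + PEEP.
Vt/C = PIP − R·V̇ − PEEP = 18.0 − 6.2×0.8 − 4 = 18.0 − 4.96 − 4 = 9.04 cmH2O.
C = Vt / 9.04 = 640 / 9.04 = 70.796 mL/cmH2O.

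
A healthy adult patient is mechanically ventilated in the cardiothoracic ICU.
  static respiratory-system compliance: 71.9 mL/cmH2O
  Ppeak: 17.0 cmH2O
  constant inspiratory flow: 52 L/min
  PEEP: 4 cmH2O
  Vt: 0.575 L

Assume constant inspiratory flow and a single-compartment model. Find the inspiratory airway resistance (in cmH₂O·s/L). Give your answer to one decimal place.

Flow: 52 L/min ÷ 60 = 0.8667 L/s.
Equation of motion (constant flow): PIP = Vt/C + R·V̇ + PEEP.
R·V̇ = PIP − Vt/C − PEEP = 17.0 − 575/71.9 − 4 = 17.0 − 7.997 − 4 = 5.003 cmH2O.
R = 5.003 / 0.8667 = 5.772 cmH2O·s/L.

5.8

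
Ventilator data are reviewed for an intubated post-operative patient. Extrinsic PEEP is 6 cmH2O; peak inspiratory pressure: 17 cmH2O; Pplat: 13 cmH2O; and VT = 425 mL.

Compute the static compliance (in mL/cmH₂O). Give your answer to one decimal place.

Cstat = Vt / (Pplat − PEEP) = 425 / (13 − 6) = 425 / 7.0 = 60.714 mL/cmH2O.

60.7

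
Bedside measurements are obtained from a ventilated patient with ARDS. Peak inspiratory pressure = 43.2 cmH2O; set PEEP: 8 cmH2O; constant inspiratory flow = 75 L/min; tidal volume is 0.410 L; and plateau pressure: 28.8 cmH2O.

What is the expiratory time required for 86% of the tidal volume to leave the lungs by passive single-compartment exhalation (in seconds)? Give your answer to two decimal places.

0.45

Flow: 75 L/min ÷ 60 = 1.25 L/s.
R = (PIP − Pplat)/V̇ = (43.2 − 28.8) / 1.25 = 14.4/1.25 = 11.52 cmH2O·s/L.
C = Vt/(Pplat − PEEP) = 410.0 / (28.8 − 8) = 410.0/20.8 = 19.712 mL/cmH2O.
τ = R × C = 11.52 × 0.01971 L/cmH2O = 0.2271 s.
t = −τ·ln(1 − 0.86) = −0.2271·ln(0.14) = 0.4465 s.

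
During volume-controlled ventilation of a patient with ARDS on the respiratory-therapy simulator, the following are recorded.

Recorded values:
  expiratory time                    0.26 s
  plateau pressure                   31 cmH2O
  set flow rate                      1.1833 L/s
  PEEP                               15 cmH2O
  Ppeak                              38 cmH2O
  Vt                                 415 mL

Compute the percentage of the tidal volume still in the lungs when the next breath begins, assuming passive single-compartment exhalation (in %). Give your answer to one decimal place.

18.4

R = (PIP − Pplat)/V̇ = (38 − 31) / 1.1833 = 7.0/1.1833 = 5.916 cmH2O·s/L.
C = Vt/(Pplat − PEEP) = 415.0 / (31 − 15) = 415.0/16.0 = 25.938 mL/cmH2O.
τ = R × C = 5.916 × 0.02594 L/cmH2O = 0.1535 s.
Fraction remaining at end-expiration = e^(−Te/τ) = e^(−0.26/0.1535) = 0.1838 → 18.38%.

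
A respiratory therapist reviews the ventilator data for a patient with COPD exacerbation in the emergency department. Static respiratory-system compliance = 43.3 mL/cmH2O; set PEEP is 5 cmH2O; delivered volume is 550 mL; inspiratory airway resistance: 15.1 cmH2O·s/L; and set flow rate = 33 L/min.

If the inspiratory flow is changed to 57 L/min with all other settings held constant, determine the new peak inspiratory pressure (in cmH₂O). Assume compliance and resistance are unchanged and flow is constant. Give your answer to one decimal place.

32.0

Flow: 33 L/min ÷ 60 = 0.55 L/s.
New flow: 57 L/min ÷ 60 = 0.95 L/s.
PIP = Vt/C + R·V̇ + PEEP (constant-flow equation of motion).
Only the resistive term changes: ΔPIP = R × ΔV̇ = 15.1 × (0.95 − 0.55) = 15.1 × 0.4 = 6.04 cmH2O.
Original PIP = 550/43.3 + 15.1×0.55 + 5 = 26.007 cmH2O; new PIP = 26.007 + (6.04) = 32.047 cmH2O.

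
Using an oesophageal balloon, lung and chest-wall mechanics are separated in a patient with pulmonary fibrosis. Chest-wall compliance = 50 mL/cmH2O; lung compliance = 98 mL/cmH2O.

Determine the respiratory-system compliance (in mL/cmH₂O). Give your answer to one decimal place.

33.1

Lung and chest wall are elastances in series: 1/Crs = 1/CL + 1/Ccw.
1/Crs = 1/98 + 1/50 = 0.0302.
Crs = 33.113 mL/cmH2O.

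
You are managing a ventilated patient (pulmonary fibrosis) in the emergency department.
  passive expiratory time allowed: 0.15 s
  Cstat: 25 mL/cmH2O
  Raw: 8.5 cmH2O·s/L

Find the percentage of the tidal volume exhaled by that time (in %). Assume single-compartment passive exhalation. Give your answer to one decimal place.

τ = R × C = 8.5 × 25 mL/cmH2O = 8.5 × 0.025 L/cmH2O = 0.2125 s.
Passive exhalation: V(t)/V₀ = e^(−t/τ) = e^(−0.15/0.2125) = 0.4937.
Fraction exhaled = 1 − 0.4937 = 0.5063 → 50.63%.

50.6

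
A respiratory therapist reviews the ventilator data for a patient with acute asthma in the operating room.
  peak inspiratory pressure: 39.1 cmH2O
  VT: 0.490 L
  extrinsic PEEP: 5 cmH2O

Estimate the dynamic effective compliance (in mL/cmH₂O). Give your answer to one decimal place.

14.4

Dynamic compliance = Vt / (PIP − PEEP) = 490 / (39.1 − 5) = 490 / 34.1 = 14.37 mL/cmH2O.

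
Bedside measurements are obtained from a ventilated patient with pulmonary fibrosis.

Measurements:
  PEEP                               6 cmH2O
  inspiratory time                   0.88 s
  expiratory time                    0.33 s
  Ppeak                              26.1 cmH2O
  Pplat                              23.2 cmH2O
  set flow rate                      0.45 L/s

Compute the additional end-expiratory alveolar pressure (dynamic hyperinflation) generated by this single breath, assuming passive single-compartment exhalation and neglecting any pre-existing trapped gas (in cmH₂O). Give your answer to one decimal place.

1.9

Vt = flow × Ti = 0.45 L/s × 0.88 s × 1000 mL/L = 396.0 mL.
R = (PIP − Pplat)/V̇ = (26.1 − 23.2) / 0.45 = 2.9/0.45 = 6.444 cmH2O·s/L.
C = Vt/(Pplat − PEEP) = 396.0 / (23.2 − 6) = 396.0/17.2 = 23.023 mL/cmH2O.
τ = R × C = 6.444 × 0.02302 L/cmH2O = 0.1483 s.
Fraction remaining = e^(−Te/τ) = e^(−0.33/0.1483) = 0.108; trapped volume = 396.0 × 0.108 = 42.768 mL.
Additional alveolar pressure from trapping ≈ V_trapped / C = 42.768 / 23.023 = 1.858 cmH2O.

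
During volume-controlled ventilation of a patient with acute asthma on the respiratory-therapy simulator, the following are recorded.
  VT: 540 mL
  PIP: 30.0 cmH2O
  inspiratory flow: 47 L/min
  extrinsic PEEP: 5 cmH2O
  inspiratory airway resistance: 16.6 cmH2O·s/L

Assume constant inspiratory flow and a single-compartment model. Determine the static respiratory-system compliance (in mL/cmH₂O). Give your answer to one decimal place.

Flow: 47 L/min ÷ 60 = 0.7833 L/s.
Equation of motion (constant flow): PIP = Vt/C + R·V̇ + PEEP.
Vt/C = PIP − R·V̇ − PEEP = 30.0 − 16.6×0.7833 − 5 = 30.0 − 13.003 − 5 = 11.997 cmH2O.
C = Vt / 11.997 = 540 / 11.997 = 45.011 mL/cmH2O.

45.0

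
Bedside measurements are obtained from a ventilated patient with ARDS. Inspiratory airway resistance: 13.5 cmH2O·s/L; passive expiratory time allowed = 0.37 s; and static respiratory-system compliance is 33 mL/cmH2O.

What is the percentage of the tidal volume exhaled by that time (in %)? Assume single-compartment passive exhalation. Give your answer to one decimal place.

τ = R × C = 13.5 × 33 mL/cmH2O = 13.5 × 0.033 L/cmH2O = 0.4455 s.
Passive exhalation: V(t)/V₀ = e^(−t/τ) = e^(−0.37/0.4455) = 0.4358.
Fraction exhaled = 1 − 0.4358 = 0.5642 → 56.42%.

56.4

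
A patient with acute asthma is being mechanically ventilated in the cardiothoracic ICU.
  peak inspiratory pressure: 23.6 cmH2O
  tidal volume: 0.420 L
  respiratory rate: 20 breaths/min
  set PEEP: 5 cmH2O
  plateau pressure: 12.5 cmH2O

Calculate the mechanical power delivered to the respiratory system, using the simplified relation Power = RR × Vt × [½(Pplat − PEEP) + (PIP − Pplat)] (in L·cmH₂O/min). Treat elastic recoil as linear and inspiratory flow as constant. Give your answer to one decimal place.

124.7

Per-breath work = Vt × [½(Pplat−PEEP) + (PIP−Pplat)] = 0.420 × [0.5×7.5 + 11.1] = 0.420 × 14.85 = 6.237 L·cmH2O.
Power = 20 × 6.237 = 124.74 L·cmH2O/min.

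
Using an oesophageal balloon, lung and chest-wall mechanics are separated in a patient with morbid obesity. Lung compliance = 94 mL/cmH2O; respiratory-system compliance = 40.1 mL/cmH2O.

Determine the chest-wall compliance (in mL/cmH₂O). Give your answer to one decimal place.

69.9

1/Ccw = 1/Crs − 1/CL.
1/Ccw = 1/40.1 − 1/94 = 0.0143.
Ccw = 69.93 mL/cmH2O.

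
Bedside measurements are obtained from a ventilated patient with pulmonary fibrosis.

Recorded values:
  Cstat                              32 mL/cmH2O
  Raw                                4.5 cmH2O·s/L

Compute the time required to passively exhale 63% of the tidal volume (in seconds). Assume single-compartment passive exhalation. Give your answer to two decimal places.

τ = R × C = 4.5 × 32 mL/cmH2O = 4.5 × 0.032 L/cmH2O = 0.144 s.
Exhaled fraction f = 1 − e^(−t/τ) → t = −τ·ln(1 − f) = −0.144·ln(0.37) = 0.1432 s.

0.14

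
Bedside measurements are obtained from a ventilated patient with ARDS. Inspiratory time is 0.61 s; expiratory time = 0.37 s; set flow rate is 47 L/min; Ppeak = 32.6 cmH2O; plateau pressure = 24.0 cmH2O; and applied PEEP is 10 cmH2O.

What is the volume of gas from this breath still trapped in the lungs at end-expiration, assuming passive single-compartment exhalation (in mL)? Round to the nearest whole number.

Flow: 47 L/min ÷ 60 = 0.7833 L/s.
Vt = flow × Ti = 0.7833 L/s × 0.61 s × 1000 mL/L = 477.81 mL.
R = (PIP − Pplat)/V̇ = (32.6 − 24.0) / 0.7833 = 8.6/0.7833 = 10.979 cmH2O·s/L.
C = Vt/(Pplat − PEEP) = 477.81 / (24.0 − 10) = 477.81/14.0 = 34.129 mL/cmH2O.
τ = R × C = 10.979 × 0.03413 L/cmH2O = 0.3747 s.
Fraction remaining = e^(−Te/τ) = e^(−0.37/0.3747) = 0.3725.
Trapped volume = 477.81 × 0.3725 = 177.98 mL.

178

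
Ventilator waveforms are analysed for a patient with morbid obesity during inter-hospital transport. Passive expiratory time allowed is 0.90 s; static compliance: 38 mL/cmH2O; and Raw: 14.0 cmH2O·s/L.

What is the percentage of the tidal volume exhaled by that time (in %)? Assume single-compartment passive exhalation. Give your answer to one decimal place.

τ = R × C = 14.0 × 38 mL/cmH2O = 14.0 × 0.038 L/cmH2O = 0.532 s.
Passive exhalation: V(t)/V₀ = e^(−t/τ) = e^(−0.90/0.532) = 0.1842.
Fraction exhaled = 1 − 0.1842 = 0.8158 → 81.58%.

81.6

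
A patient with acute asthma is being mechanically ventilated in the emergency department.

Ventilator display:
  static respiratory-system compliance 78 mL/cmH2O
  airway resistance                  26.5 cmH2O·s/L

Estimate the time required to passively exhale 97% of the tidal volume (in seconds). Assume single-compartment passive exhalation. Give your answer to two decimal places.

7.25

τ = R × C = 26.5 × 78 mL/cmH2O = 26.5 × 0.078 L/cmH2O = 2.067 s.
Exhaled fraction f = 1 − e^(−t/τ) → t = −τ·ln(1 − f) = −2.067·ln(0.03) = 7.248 s.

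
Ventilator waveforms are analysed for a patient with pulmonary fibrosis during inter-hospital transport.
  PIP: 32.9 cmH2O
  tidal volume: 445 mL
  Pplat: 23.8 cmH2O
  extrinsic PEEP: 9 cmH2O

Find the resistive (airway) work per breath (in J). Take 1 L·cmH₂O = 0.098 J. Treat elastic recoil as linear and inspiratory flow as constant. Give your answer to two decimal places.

With constant inspiratory flow the resistive pressure is constant at PIP − Pplat = 32.9 − 23.8 = 9.1 cmH2O, so resistive work = 9.1 × 0.445 = 4.05 L·cmH2O.
× 0.098 J/(L·cmH2O) → 0.3969 J.

0.40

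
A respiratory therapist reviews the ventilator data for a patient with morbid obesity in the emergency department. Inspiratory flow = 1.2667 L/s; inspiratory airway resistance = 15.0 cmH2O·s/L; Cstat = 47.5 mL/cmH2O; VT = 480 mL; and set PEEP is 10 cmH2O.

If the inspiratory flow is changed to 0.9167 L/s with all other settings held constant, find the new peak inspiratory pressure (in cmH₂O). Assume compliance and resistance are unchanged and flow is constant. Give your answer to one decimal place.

33.9

PIP = Vt/C + R·V̇ + PEEP (constant-flow equation of motion).
Only the resistive term changes: ΔPIP = R × ΔV̇ = 15.0 × (0.9167 − 1.2667) = 15.0 × -0.35 = -5.25 cmH2O.
Original PIP = 480/47.5 + 15.0×1.2667 + 10 = 39.106 cmH2O; new PIP = 39.106 + (-5.25) = 33.856 cmH2O.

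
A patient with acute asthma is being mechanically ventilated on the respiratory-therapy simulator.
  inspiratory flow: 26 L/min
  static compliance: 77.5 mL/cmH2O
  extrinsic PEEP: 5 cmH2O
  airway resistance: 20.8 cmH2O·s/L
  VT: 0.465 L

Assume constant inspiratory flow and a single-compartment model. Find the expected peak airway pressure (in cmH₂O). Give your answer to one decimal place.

Flow: 26 L/min ÷ 60 = 0.4333 L/s.
Equation of motion (constant flow): PIP = Vt/C + R·V̇ + PEEP.
PIP = 465/77.5 + 20.8×0.4333 + 5 = 6.0 + 9.013 + 5 = 20.013 cmH2O.

20.0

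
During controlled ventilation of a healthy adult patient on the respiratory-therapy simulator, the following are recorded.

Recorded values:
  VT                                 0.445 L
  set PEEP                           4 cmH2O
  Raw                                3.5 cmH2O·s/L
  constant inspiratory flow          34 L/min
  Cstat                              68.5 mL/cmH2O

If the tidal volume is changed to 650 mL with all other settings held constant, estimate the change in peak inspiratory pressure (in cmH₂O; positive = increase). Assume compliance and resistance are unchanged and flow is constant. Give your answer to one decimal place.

PIP = Vt/C + R·V̇ + PEEP (constant-flow equation of motion).
Only the elastic term changes: ΔPIP = ΔVt / C = (650 − 445) / 68.5 = 2.993 cmH2O.

3.0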